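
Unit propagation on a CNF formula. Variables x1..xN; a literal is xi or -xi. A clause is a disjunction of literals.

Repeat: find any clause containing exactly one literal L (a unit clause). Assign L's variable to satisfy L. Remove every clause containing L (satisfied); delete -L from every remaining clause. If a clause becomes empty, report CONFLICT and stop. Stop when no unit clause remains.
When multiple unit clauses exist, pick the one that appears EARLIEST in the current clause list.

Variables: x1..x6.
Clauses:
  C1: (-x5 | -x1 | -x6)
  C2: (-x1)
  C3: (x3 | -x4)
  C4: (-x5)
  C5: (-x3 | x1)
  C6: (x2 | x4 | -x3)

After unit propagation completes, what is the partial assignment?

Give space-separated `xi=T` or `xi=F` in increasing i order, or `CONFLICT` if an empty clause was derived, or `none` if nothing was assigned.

unit clause [-1] forces x1=F; simplify:
  drop 1 from [-3, 1] -> [-3]
  satisfied 2 clause(s); 4 remain; assigned so far: [1]
unit clause [-5] forces x5=F; simplify:
  satisfied 1 clause(s); 3 remain; assigned so far: [1, 5]
unit clause [-3] forces x3=F; simplify:
  drop 3 from [3, -4] -> [-4]
  satisfied 2 clause(s); 1 remain; assigned so far: [1, 3, 5]
unit clause [-4] forces x4=F; simplify:
  satisfied 1 clause(s); 0 remain; assigned so far: [1, 3, 4, 5]

Answer: x1=F x3=F x4=F x5=F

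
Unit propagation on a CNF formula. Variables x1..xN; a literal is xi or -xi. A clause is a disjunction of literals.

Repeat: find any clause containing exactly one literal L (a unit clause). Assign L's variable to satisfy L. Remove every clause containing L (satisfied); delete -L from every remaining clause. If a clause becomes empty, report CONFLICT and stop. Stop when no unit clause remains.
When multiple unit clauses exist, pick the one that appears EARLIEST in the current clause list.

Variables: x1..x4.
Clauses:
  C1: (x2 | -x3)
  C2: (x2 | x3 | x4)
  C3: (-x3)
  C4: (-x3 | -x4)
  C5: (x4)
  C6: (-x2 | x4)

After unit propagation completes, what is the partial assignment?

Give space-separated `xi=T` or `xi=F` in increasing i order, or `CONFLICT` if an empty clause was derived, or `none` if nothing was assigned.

unit clause [-3] forces x3=F; simplify:
  drop 3 from [2, 3, 4] -> [2, 4]
  satisfied 3 clause(s); 3 remain; assigned so far: [3]
unit clause [4] forces x4=T; simplify:
  satisfied 3 clause(s); 0 remain; assigned so far: [3, 4]

Answer: x3=F x4=T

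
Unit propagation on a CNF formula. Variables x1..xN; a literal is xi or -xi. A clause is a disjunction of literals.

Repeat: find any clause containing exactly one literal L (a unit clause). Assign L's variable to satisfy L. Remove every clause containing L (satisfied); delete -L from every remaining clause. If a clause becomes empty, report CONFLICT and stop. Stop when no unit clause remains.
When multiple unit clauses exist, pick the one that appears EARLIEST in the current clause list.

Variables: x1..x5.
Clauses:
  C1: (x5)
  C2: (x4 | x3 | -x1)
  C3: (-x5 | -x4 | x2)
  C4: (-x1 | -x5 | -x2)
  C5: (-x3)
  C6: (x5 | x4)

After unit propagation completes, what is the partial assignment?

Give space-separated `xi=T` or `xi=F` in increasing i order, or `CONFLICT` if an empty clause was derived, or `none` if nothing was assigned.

Answer: x3=F x5=T

Derivation:
unit clause [5] forces x5=T; simplify:
  drop -5 from [-5, -4, 2] -> [-4, 2]
  drop -5 from [-1, -5, -2] -> [-1, -2]
  satisfied 2 clause(s); 4 remain; assigned so far: [5]
unit clause [-3] forces x3=F; simplify:
  drop 3 from [4, 3, -1] -> [4, -1]
  satisfied 1 clause(s); 3 remain; assigned so far: [3, 5]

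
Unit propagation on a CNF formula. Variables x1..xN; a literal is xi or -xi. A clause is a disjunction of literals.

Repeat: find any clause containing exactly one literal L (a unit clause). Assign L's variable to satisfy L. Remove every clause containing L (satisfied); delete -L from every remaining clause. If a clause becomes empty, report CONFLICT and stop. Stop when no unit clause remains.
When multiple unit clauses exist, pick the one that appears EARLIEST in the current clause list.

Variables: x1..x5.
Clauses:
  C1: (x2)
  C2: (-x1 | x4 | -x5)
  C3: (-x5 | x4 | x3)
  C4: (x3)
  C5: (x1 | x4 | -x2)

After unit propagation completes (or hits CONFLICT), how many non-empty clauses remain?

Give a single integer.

Answer: 2

Derivation:
unit clause [2] forces x2=T; simplify:
  drop -2 from [1, 4, -2] -> [1, 4]
  satisfied 1 clause(s); 4 remain; assigned so far: [2]
unit clause [3] forces x3=T; simplify:
  satisfied 2 clause(s); 2 remain; assigned so far: [2, 3]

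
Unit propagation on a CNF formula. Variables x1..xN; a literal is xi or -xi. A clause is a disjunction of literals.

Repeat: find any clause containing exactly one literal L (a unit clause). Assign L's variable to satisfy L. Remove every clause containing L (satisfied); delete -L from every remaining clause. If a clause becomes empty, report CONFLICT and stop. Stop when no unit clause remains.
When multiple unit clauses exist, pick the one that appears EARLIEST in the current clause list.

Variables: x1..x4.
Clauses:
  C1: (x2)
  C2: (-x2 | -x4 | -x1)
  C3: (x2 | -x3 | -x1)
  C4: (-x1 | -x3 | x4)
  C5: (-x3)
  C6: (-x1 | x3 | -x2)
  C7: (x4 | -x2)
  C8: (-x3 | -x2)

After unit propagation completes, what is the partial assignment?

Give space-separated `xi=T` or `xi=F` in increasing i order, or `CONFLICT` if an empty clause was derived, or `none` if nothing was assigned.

Answer: x1=F x2=T x3=F x4=T

Derivation:
unit clause [2] forces x2=T; simplify:
  drop -2 from [-2, -4, -1] -> [-4, -1]
  drop -2 from [-1, 3, -2] -> [-1, 3]
  drop -2 from [4, -2] -> [4]
  drop -2 from [-3, -2] -> [-3]
  satisfied 2 clause(s); 6 remain; assigned so far: [2]
unit clause [-3] forces x3=F; simplify:
  drop 3 from [-1, 3] -> [-1]
  satisfied 3 clause(s); 3 remain; assigned so far: [2, 3]
unit clause [-1] forces x1=F; simplify:
  satisfied 2 clause(s); 1 remain; assigned so far: [1, 2, 3]
unit clause [4] forces x4=T; simplify:
  satisfied 1 clause(s); 0 remain; assigned so far: [1, 2, 3, 4]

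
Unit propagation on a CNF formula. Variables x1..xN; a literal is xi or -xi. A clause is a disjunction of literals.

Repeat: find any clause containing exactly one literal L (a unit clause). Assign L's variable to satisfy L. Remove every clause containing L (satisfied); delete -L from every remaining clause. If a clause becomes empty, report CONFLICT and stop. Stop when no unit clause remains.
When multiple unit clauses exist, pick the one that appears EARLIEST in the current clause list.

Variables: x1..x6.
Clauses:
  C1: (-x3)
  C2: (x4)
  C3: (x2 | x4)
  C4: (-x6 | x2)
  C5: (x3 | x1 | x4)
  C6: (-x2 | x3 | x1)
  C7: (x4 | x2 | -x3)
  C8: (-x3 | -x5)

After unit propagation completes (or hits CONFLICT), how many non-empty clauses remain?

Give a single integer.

Answer: 2

Derivation:
unit clause [-3] forces x3=F; simplify:
  drop 3 from [3, 1, 4] -> [1, 4]
  drop 3 from [-2, 3, 1] -> [-2, 1]
  satisfied 3 clause(s); 5 remain; assigned so far: [3]
unit clause [4] forces x4=T; simplify:
  satisfied 3 clause(s); 2 remain; assigned so far: [3, 4]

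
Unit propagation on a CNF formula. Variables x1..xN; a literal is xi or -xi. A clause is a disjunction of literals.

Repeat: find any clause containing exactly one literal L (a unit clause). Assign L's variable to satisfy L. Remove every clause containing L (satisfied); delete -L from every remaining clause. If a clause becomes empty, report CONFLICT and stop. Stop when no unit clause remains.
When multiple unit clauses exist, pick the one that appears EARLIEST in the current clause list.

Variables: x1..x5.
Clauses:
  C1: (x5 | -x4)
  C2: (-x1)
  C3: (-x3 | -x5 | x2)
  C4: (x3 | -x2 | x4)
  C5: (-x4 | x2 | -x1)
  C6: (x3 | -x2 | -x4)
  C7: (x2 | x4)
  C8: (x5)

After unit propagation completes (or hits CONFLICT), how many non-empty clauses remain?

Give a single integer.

Answer: 4

Derivation:
unit clause [-1] forces x1=F; simplify:
  satisfied 2 clause(s); 6 remain; assigned so far: [1]
unit clause [5] forces x5=T; simplify:
  drop -5 from [-3, -5, 2] -> [-3, 2]
  satisfied 2 clause(s); 4 remain; assigned so far: [1, 5]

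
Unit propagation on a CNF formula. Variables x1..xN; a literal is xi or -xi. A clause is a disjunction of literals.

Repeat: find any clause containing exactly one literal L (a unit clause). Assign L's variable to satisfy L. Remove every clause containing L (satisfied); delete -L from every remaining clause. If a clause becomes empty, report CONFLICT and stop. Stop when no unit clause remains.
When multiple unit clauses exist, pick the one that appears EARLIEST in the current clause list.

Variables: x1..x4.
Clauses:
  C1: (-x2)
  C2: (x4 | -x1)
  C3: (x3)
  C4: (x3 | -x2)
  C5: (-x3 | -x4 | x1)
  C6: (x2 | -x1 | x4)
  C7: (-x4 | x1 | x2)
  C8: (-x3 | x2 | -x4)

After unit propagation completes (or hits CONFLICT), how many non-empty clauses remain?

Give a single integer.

unit clause [-2] forces x2=F; simplify:
  drop 2 from [2, -1, 4] -> [-1, 4]
  drop 2 from [-4, 1, 2] -> [-4, 1]
  drop 2 from [-3, 2, -4] -> [-3, -4]
  satisfied 2 clause(s); 6 remain; assigned so far: [2]
unit clause [3] forces x3=T; simplify:
  drop -3 from [-3, -4, 1] -> [-4, 1]
  drop -3 from [-3, -4] -> [-4]
  satisfied 1 clause(s); 5 remain; assigned so far: [2, 3]
unit clause [-4] forces x4=F; simplify:
  drop 4 from [4, -1] -> [-1]
  drop 4 from [-1, 4] -> [-1]
  satisfied 3 clause(s); 2 remain; assigned so far: [2, 3, 4]
unit clause [-1] forces x1=F; simplify:
  satisfied 2 clause(s); 0 remain; assigned so far: [1, 2, 3, 4]

Answer: 0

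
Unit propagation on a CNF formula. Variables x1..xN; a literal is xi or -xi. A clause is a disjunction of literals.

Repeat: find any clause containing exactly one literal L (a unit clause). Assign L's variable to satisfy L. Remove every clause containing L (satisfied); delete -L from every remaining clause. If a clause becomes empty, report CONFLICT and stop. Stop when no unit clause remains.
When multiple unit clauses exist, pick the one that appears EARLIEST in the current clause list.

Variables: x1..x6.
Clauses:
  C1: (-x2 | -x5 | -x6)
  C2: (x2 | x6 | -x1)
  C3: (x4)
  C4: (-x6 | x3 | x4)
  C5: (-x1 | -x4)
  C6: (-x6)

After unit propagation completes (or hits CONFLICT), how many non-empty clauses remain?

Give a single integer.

Answer: 0

Derivation:
unit clause [4] forces x4=T; simplify:
  drop -4 from [-1, -4] -> [-1]
  satisfied 2 clause(s); 4 remain; assigned so far: [4]
unit clause [-1] forces x1=F; simplify:
  satisfied 2 clause(s); 2 remain; assigned so far: [1, 4]
unit clause [-6] forces x6=F; simplify:
  satisfied 2 clause(s); 0 remain; assigned so far: [1, 4, 6]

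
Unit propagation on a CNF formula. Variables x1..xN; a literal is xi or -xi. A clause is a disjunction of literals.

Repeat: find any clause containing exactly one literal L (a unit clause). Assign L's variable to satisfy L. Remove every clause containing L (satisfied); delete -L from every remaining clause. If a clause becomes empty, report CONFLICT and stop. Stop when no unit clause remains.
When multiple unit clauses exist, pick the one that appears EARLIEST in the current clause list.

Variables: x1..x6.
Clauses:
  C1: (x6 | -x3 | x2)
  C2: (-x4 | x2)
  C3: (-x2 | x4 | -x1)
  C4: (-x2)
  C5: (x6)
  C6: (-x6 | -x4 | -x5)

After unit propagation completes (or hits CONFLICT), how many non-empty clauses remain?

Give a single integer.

Answer: 0

Derivation:
unit clause [-2] forces x2=F; simplify:
  drop 2 from [6, -3, 2] -> [6, -3]
  drop 2 from [-4, 2] -> [-4]
  satisfied 2 clause(s); 4 remain; assigned so far: [2]
unit clause [-4] forces x4=F; simplify:
  satisfied 2 clause(s); 2 remain; assigned so far: [2, 4]
unit clause [6] forces x6=T; simplify:
  satisfied 2 clause(s); 0 remain; assigned so far: [2, 4, 6]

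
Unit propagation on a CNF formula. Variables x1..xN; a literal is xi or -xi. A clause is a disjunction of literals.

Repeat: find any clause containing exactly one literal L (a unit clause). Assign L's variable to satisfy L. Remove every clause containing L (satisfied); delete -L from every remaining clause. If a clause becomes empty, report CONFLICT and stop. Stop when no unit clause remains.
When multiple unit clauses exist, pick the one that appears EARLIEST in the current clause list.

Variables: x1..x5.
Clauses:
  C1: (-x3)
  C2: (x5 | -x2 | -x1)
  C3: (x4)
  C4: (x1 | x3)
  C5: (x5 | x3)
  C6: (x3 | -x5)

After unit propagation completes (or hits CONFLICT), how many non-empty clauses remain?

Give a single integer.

Answer: 0

Derivation:
unit clause [-3] forces x3=F; simplify:
  drop 3 from [1, 3] -> [1]
  drop 3 from [5, 3] -> [5]
  drop 3 from [3, -5] -> [-5]
  satisfied 1 clause(s); 5 remain; assigned so far: [3]
unit clause [4] forces x4=T; simplify:
  satisfied 1 clause(s); 4 remain; assigned so far: [3, 4]
unit clause [1] forces x1=T; simplify:
  drop -1 from [5, -2, -1] -> [5, -2]
  satisfied 1 clause(s); 3 remain; assigned so far: [1, 3, 4]
unit clause [5] forces x5=T; simplify:
  drop -5 from [-5] -> [] (empty!)
  satisfied 2 clause(s); 1 remain; assigned so far: [1, 3, 4, 5]
CONFLICT (empty clause)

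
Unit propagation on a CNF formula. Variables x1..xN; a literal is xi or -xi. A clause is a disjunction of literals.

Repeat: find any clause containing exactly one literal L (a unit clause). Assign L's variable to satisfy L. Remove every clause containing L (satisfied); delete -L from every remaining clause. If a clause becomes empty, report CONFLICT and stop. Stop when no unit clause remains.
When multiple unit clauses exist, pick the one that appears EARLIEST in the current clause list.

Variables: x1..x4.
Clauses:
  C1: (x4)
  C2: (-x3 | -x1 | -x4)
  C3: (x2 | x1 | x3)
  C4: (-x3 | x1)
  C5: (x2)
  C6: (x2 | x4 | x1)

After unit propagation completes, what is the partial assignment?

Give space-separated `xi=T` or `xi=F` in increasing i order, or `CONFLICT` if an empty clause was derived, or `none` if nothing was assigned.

unit clause [4] forces x4=T; simplify:
  drop -4 from [-3, -1, -4] -> [-3, -1]
  satisfied 2 clause(s); 4 remain; assigned so far: [4]
unit clause [2] forces x2=T; simplify:
  satisfied 2 clause(s); 2 remain; assigned so far: [2, 4]

Answer: x2=T x4=T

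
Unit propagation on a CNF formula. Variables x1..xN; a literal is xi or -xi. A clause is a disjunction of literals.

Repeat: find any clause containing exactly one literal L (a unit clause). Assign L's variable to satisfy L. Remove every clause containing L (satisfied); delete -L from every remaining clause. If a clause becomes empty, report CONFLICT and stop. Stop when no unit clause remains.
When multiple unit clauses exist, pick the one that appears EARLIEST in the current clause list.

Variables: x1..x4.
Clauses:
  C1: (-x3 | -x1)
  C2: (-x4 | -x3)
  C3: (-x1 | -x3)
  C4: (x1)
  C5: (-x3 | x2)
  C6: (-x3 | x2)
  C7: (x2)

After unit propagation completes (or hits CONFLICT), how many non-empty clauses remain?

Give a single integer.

unit clause [1] forces x1=T; simplify:
  drop -1 from [-3, -1] -> [-3]
  drop -1 from [-1, -3] -> [-3]
  satisfied 1 clause(s); 6 remain; assigned so far: [1]
unit clause [-3] forces x3=F; simplify:
  satisfied 5 clause(s); 1 remain; assigned so far: [1, 3]
unit clause [2] forces x2=T; simplify:
  satisfied 1 clause(s); 0 remain; assigned so far: [1, 2, 3]

Answer: 0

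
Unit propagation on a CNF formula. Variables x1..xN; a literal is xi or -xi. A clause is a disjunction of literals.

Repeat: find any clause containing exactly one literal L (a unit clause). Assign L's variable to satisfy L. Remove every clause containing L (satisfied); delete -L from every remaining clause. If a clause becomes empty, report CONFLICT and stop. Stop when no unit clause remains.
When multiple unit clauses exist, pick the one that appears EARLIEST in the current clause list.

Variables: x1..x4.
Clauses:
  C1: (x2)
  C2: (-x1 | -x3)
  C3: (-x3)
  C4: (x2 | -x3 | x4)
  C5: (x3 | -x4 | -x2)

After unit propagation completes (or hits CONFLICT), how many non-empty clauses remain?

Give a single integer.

Answer: 0

Derivation:
unit clause [2] forces x2=T; simplify:
  drop -2 from [3, -4, -2] -> [3, -4]
  satisfied 2 clause(s); 3 remain; assigned so far: [2]
unit clause [-3] forces x3=F; simplify:
  drop 3 from [3, -4] -> [-4]
  satisfied 2 clause(s); 1 remain; assigned so far: [2, 3]
unit clause [-4] forces x4=F; simplify:
  satisfied 1 clause(s); 0 remain; assigned so far: [2, 3, 4]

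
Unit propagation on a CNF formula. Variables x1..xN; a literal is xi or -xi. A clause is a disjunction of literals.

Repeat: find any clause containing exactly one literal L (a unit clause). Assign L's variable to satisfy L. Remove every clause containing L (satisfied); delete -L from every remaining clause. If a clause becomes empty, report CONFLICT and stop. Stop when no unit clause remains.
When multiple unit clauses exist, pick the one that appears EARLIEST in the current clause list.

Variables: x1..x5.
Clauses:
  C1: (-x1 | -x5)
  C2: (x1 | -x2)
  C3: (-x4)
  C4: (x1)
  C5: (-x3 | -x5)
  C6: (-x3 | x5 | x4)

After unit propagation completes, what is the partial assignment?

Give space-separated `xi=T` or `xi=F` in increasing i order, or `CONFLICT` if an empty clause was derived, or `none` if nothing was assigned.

Answer: x1=T x3=F x4=F x5=F

Derivation:
unit clause [-4] forces x4=F; simplify:
  drop 4 from [-3, 5, 4] -> [-3, 5]
  satisfied 1 clause(s); 5 remain; assigned so far: [4]
unit clause [1] forces x1=T; simplify:
  drop -1 from [-1, -5] -> [-5]
  satisfied 2 clause(s); 3 remain; assigned so far: [1, 4]
unit clause [-5] forces x5=F; simplify:
  drop 5 from [-3, 5] -> [-3]
  satisfied 2 clause(s); 1 remain; assigned so far: [1, 4, 5]
unit clause [-3] forces x3=F; simplify:
  satisfied 1 clause(s); 0 remain; assigned so far: [1, 3, 4, 5]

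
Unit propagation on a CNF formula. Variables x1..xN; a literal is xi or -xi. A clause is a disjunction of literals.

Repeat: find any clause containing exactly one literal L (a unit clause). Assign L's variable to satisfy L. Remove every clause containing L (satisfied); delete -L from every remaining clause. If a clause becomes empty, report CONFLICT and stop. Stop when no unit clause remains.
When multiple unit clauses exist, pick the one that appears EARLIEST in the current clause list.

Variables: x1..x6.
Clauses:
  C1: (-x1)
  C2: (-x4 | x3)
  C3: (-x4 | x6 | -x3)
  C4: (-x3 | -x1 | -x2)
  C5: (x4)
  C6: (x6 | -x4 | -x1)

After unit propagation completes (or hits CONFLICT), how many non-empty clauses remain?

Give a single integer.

unit clause [-1] forces x1=F; simplify:
  satisfied 3 clause(s); 3 remain; assigned so far: [1]
unit clause [4] forces x4=T; simplify:
  drop -4 from [-4, 3] -> [3]
  drop -4 from [-4, 6, -3] -> [6, -3]
  satisfied 1 clause(s); 2 remain; assigned so far: [1, 4]
unit clause [3] forces x3=T; simplify:
  drop -3 from [6, -3] -> [6]
  satisfied 1 clause(s); 1 remain; assigned so far: [1, 3, 4]
unit clause [6] forces x6=T; simplify:
  satisfied 1 clause(s); 0 remain; assigned so far: [1, 3, 4, 6]

Answer: 0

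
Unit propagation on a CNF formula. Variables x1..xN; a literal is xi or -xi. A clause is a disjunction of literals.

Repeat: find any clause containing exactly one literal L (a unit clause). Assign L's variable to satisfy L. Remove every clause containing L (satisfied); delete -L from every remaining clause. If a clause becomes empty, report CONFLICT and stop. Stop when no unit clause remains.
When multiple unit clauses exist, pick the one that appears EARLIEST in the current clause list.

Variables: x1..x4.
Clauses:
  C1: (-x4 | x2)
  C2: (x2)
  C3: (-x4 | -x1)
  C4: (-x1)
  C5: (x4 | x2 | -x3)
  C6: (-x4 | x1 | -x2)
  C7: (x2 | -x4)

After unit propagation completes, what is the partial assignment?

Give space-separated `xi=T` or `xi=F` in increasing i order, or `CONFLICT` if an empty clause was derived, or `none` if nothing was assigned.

Answer: x1=F x2=T x4=F

Derivation:
unit clause [2] forces x2=T; simplify:
  drop -2 from [-4, 1, -2] -> [-4, 1]
  satisfied 4 clause(s); 3 remain; assigned so far: [2]
unit clause [-1] forces x1=F; simplify:
  drop 1 from [-4, 1] -> [-4]
  satisfied 2 clause(s); 1 remain; assigned so far: [1, 2]
unit clause [-4] forces x4=F; simplify:
  satisfied 1 clause(s); 0 remain; assigned so far: [1, 2, 4]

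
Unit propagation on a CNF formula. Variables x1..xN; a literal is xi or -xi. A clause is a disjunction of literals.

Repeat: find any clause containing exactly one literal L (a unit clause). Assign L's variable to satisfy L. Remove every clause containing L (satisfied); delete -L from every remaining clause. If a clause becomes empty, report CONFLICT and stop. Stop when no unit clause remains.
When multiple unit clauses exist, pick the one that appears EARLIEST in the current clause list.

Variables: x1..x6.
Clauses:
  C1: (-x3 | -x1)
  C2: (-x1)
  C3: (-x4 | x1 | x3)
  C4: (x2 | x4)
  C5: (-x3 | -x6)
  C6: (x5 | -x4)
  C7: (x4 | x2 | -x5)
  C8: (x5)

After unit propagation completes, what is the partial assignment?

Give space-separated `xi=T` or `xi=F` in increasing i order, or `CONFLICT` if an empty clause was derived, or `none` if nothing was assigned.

unit clause [-1] forces x1=F; simplify:
  drop 1 from [-4, 1, 3] -> [-4, 3]
  satisfied 2 clause(s); 6 remain; assigned so far: [1]
unit clause [5] forces x5=T; simplify:
  drop -5 from [4, 2, -5] -> [4, 2]
  satisfied 2 clause(s); 4 remain; assigned so far: [1, 5]

Answer: x1=F x5=T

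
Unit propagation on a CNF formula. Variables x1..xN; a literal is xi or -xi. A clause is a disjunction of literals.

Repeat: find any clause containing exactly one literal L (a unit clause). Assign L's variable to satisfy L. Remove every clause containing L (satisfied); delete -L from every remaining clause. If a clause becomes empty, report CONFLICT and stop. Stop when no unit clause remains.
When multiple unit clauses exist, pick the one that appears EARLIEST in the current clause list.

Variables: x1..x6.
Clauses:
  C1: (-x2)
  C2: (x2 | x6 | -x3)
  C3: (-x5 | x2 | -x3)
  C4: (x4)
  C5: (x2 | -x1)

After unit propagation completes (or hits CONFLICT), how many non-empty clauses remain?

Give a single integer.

unit clause [-2] forces x2=F; simplify:
  drop 2 from [2, 6, -3] -> [6, -3]
  drop 2 from [-5, 2, -3] -> [-5, -3]
  drop 2 from [2, -1] -> [-1]
  satisfied 1 clause(s); 4 remain; assigned so far: [2]
unit clause [4] forces x4=T; simplify:
  satisfied 1 clause(s); 3 remain; assigned so far: [2, 4]
unit clause [-1] forces x1=F; simplify:
  satisfied 1 clause(s); 2 remain; assigned so far: [1, 2, 4]

Answer: 2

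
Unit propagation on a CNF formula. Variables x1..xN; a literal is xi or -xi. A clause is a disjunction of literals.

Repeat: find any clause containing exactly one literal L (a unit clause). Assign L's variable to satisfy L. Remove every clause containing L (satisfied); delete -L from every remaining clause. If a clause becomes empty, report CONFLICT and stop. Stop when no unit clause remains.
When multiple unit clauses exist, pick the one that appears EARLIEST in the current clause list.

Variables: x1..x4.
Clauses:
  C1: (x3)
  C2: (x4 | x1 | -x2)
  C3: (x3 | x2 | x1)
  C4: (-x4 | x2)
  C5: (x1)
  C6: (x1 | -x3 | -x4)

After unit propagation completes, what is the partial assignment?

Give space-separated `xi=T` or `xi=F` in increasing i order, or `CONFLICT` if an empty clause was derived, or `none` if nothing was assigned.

unit clause [3] forces x3=T; simplify:
  drop -3 from [1, -3, -4] -> [1, -4]
  satisfied 2 clause(s); 4 remain; assigned so far: [3]
unit clause [1] forces x1=T; simplify:
  satisfied 3 clause(s); 1 remain; assigned so far: [1, 3]

Answer: x1=T x3=T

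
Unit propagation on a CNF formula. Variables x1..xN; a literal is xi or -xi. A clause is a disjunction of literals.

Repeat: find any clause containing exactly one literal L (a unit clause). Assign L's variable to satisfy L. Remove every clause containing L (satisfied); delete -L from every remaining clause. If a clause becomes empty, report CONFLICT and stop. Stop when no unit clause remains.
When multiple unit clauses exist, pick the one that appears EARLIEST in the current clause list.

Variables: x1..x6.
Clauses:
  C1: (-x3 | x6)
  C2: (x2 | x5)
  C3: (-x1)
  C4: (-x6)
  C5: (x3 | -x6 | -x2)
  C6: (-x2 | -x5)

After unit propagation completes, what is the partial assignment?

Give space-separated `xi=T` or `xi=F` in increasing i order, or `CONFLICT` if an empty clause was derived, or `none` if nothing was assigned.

Answer: x1=F x3=F x6=F

Derivation:
unit clause [-1] forces x1=F; simplify:
  satisfied 1 clause(s); 5 remain; assigned so far: [1]
unit clause [-6] forces x6=F; simplify:
  drop 6 from [-3, 6] -> [-3]
  satisfied 2 clause(s); 3 remain; assigned so far: [1, 6]
unit clause [-3] forces x3=F; simplify:
  satisfied 1 clause(s); 2 remain; assigned so far: [1, 3, 6]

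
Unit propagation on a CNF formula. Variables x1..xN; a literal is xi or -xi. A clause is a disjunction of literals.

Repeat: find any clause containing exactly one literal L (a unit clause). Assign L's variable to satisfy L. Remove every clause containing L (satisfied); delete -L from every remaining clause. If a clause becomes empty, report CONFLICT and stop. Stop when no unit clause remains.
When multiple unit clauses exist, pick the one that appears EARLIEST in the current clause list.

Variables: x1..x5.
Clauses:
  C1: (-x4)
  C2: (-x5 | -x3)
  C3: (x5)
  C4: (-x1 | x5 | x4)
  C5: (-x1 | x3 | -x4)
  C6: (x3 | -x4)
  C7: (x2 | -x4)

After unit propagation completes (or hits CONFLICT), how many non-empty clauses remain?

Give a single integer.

Answer: 0

Derivation:
unit clause [-4] forces x4=F; simplify:
  drop 4 from [-1, 5, 4] -> [-1, 5]
  satisfied 4 clause(s); 3 remain; assigned so far: [4]
unit clause [5] forces x5=T; simplify:
  drop -5 from [-5, -3] -> [-3]
  satisfied 2 clause(s); 1 remain; assigned so far: [4, 5]
unit clause [-3] forces x3=F; simplify:
  satisfied 1 clause(s); 0 remain; assigned so far: [3, 4, 5]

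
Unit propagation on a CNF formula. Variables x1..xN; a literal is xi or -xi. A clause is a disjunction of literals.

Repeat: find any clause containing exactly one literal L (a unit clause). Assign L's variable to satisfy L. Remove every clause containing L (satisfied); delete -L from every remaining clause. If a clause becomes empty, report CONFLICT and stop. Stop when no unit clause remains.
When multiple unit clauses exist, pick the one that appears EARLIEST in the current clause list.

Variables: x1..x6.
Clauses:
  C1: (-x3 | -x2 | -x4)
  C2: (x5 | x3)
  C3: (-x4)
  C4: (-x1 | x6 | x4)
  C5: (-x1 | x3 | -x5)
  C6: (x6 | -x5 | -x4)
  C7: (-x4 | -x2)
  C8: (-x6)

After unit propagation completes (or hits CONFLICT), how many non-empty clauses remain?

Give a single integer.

Answer: 1

Derivation:
unit clause [-4] forces x4=F; simplify:
  drop 4 from [-1, 6, 4] -> [-1, 6]
  satisfied 4 clause(s); 4 remain; assigned so far: [4]
unit clause [-6] forces x6=F; simplify:
  drop 6 from [-1, 6] -> [-1]
  satisfied 1 clause(s); 3 remain; assigned so far: [4, 6]
unit clause [-1] forces x1=F; simplify:
  satisfied 2 clause(s); 1 remain; assigned so far: [1, 4, 6]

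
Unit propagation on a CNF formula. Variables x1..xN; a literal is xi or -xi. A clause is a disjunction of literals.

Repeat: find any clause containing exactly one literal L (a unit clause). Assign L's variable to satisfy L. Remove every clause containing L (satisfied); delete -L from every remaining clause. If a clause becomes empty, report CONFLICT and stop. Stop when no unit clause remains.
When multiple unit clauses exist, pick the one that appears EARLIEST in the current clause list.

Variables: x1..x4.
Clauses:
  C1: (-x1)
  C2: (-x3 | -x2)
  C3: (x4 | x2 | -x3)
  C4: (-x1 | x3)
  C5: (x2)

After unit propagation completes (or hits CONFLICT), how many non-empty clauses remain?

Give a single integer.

unit clause [-1] forces x1=F; simplify:
  satisfied 2 clause(s); 3 remain; assigned so far: [1]
unit clause [2] forces x2=T; simplify:
  drop -2 from [-3, -2] -> [-3]
  satisfied 2 clause(s); 1 remain; assigned so far: [1, 2]
unit clause [-3] forces x3=F; simplify:
  satisfied 1 clause(s); 0 remain; assigned so far: [1, 2, 3]

Answer: 0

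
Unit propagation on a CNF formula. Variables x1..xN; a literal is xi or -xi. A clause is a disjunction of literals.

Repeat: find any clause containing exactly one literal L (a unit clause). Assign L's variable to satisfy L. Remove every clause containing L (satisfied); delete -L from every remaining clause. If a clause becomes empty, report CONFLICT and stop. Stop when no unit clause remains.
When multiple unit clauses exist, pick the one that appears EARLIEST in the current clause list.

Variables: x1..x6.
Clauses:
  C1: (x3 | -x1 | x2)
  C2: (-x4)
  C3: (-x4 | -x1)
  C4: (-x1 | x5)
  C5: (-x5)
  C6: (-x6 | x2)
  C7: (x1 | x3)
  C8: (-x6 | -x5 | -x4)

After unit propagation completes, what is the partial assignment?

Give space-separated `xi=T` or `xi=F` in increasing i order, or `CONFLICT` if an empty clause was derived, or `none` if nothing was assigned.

Answer: x1=F x3=T x4=F x5=F

Derivation:
unit clause [-4] forces x4=F; simplify:
  satisfied 3 clause(s); 5 remain; assigned so far: [4]
unit clause [-5] forces x5=F; simplify:
  drop 5 from [-1, 5] -> [-1]
  satisfied 1 clause(s); 4 remain; assigned so far: [4, 5]
unit clause [-1] forces x1=F; simplify:
  drop 1 from [1, 3] -> [3]
  satisfied 2 clause(s); 2 remain; assigned so far: [1, 4, 5]
unit clause [3] forces x3=T; simplify:
  satisfied 1 clause(s); 1 remain; assigned so far: [1, 3, 4, 5]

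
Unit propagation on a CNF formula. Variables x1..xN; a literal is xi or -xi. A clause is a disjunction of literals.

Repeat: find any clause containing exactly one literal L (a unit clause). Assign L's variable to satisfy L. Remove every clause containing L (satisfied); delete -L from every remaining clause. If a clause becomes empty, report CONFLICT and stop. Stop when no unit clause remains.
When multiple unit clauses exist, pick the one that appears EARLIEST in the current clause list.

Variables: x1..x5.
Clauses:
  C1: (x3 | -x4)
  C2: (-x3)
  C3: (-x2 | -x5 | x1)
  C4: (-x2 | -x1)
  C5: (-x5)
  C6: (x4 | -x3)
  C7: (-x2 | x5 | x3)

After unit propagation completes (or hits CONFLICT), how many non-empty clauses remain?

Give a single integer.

unit clause [-3] forces x3=F; simplify:
  drop 3 from [3, -4] -> [-4]
  drop 3 from [-2, 5, 3] -> [-2, 5]
  satisfied 2 clause(s); 5 remain; assigned so far: [3]
unit clause [-4] forces x4=F; simplify:
  satisfied 1 clause(s); 4 remain; assigned so far: [3, 4]
unit clause [-5] forces x5=F; simplify:
  drop 5 from [-2, 5] -> [-2]
  satisfied 2 clause(s); 2 remain; assigned so far: [3, 4, 5]
unit clause [-2] forces x2=F; simplify:
  satisfied 2 clause(s); 0 remain; assigned so far: [2, 3, 4, 5]

Answer: 0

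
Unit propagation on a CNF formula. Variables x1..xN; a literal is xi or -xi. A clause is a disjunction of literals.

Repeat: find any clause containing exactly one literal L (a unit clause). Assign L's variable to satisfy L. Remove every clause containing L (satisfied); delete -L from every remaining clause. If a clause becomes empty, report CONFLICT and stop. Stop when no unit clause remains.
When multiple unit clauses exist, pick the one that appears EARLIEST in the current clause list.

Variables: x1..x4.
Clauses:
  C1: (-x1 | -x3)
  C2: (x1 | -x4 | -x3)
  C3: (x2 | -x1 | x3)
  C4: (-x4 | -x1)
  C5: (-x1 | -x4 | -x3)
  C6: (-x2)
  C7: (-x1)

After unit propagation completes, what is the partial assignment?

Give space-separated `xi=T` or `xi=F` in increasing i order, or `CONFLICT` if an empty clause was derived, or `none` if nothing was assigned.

Answer: x1=F x2=F

Derivation:
unit clause [-2] forces x2=F; simplify:
  drop 2 from [2, -1, 3] -> [-1, 3]
  satisfied 1 clause(s); 6 remain; assigned so far: [2]
unit clause [-1] forces x1=F; simplify:
  drop 1 from [1, -4, -3] -> [-4, -3]
  satisfied 5 clause(s); 1 remain; assigned so far: [1, 2]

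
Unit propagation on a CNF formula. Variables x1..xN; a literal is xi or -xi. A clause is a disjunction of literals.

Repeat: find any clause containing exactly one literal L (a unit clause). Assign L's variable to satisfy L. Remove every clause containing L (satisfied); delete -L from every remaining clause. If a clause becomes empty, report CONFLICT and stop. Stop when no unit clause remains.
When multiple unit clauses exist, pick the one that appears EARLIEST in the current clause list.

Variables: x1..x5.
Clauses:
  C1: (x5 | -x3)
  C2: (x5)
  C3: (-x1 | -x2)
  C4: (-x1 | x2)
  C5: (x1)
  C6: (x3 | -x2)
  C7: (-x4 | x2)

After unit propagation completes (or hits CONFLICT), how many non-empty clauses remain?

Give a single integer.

Answer: 1

Derivation:
unit clause [5] forces x5=T; simplify:
  satisfied 2 clause(s); 5 remain; assigned so far: [5]
unit clause [1] forces x1=T; simplify:
  drop -1 from [-1, -2] -> [-2]
  drop -1 from [-1, 2] -> [2]
  satisfied 1 clause(s); 4 remain; assigned so far: [1, 5]
unit clause [-2] forces x2=F; simplify:
  drop 2 from [2] -> [] (empty!)
  drop 2 from [-4, 2] -> [-4]
  satisfied 2 clause(s); 2 remain; assigned so far: [1, 2, 5]
CONFLICT (empty clause)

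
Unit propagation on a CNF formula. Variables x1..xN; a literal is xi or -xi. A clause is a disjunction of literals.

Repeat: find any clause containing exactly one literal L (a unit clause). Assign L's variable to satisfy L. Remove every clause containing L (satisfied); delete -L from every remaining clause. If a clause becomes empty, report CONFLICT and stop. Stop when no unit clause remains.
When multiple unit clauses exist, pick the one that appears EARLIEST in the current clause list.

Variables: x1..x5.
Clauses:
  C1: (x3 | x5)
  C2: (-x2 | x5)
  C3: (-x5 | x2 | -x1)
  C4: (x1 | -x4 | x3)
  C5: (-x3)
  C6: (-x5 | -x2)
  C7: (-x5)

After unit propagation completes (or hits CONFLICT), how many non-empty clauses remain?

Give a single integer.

Answer: 3

Derivation:
unit clause [-3] forces x3=F; simplify:
  drop 3 from [3, 5] -> [5]
  drop 3 from [1, -4, 3] -> [1, -4]
  satisfied 1 clause(s); 6 remain; assigned so far: [3]
unit clause [5] forces x5=T; simplify:
  drop -5 from [-5, 2, -1] -> [2, -1]
  drop -5 from [-5, -2] -> [-2]
  drop -5 from [-5] -> [] (empty!)
  satisfied 2 clause(s); 4 remain; assigned so far: [3, 5]
CONFLICT (empty clause)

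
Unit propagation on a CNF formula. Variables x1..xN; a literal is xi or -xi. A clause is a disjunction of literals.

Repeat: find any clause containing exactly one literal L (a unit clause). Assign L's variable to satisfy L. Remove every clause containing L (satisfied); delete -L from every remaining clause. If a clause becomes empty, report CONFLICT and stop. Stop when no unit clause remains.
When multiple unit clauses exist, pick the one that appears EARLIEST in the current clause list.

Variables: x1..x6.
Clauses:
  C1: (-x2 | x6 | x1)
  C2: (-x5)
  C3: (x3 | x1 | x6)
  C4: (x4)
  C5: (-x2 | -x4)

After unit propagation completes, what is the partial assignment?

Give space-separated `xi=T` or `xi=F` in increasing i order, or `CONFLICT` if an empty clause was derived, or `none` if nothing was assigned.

Answer: x2=F x4=T x5=F

Derivation:
unit clause [-5] forces x5=F; simplify:
  satisfied 1 clause(s); 4 remain; assigned so far: [5]
unit clause [4] forces x4=T; simplify:
  drop -4 from [-2, -4] -> [-2]
  satisfied 1 clause(s); 3 remain; assigned so far: [4, 5]
unit clause [-2] forces x2=F; simplify:
  satisfied 2 clause(s); 1 remain; assigned so far: [2, 4, 5]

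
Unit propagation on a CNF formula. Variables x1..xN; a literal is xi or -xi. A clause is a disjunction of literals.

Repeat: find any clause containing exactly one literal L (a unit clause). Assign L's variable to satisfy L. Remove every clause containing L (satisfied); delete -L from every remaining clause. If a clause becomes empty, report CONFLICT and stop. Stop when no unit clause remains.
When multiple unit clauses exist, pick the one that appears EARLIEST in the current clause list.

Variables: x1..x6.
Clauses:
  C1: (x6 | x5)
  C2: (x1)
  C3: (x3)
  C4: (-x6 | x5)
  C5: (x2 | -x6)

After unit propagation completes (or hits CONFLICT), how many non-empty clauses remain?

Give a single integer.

unit clause [1] forces x1=T; simplify:
  satisfied 1 clause(s); 4 remain; assigned so far: [1]
unit clause [3] forces x3=T; simplify:
  satisfied 1 clause(s); 3 remain; assigned so far: [1, 3]

Answer: 3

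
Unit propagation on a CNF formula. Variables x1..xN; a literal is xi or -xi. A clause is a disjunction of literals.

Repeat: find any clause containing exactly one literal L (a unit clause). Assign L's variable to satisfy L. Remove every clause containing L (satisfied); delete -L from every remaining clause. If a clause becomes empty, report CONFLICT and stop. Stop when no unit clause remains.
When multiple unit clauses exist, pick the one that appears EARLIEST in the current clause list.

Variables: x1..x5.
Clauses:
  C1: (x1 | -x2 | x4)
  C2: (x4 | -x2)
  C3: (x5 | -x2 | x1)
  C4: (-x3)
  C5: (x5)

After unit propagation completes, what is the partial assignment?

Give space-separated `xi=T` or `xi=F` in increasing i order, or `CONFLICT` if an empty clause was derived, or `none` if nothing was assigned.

Answer: x3=F x5=T

Derivation:
unit clause [-3] forces x3=F; simplify:
  satisfied 1 clause(s); 4 remain; assigned so far: [3]
unit clause [5] forces x5=T; simplify:
  satisfied 2 clause(s); 2 remain; assigned so far: [3, 5]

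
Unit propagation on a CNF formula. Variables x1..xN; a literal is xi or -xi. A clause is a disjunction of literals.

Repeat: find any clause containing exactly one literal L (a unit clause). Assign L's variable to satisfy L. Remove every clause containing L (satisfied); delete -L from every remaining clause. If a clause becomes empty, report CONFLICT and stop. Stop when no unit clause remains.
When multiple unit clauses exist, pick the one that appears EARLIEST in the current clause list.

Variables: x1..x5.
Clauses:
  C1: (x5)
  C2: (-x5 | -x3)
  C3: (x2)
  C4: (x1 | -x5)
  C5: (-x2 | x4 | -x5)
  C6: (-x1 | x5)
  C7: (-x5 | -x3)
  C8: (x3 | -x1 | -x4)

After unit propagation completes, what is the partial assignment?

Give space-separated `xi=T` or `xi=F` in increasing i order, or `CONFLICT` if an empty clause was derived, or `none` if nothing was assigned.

Answer: CONFLICT

Derivation:
unit clause [5] forces x5=T; simplify:
  drop -5 from [-5, -3] -> [-3]
  drop -5 from [1, -5] -> [1]
  drop -5 from [-2, 4, -5] -> [-2, 4]
  drop -5 from [-5, -3] -> [-3]
  satisfied 2 clause(s); 6 remain; assigned so far: [5]
unit clause [-3] forces x3=F; simplify:
  drop 3 from [3, -1, -4] -> [-1, -4]
  satisfied 2 clause(s); 4 remain; assigned so far: [3, 5]
unit clause [2] forces x2=T; simplify:
  drop -2 from [-2, 4] -> [4]
  satisfied 1 clause(s); 3 remain; assigned so far: [2, 3, 5]
unit clause [1] forces x1=T; simplify:
  drop -1 from [-1, -4] -> [-4]
  satisfied 1 clause(s); 2 remain; assigned so far: [1, 2, 3, 5]
unit clause [4] forces x4=T; simplify:
  drop -4 from [-4] -> [] (empty!)
  satisfied 1 clause(s); 1 remain; assigned so far: [1, 2, 3, 4, 5]
CONFLICT (empty clause)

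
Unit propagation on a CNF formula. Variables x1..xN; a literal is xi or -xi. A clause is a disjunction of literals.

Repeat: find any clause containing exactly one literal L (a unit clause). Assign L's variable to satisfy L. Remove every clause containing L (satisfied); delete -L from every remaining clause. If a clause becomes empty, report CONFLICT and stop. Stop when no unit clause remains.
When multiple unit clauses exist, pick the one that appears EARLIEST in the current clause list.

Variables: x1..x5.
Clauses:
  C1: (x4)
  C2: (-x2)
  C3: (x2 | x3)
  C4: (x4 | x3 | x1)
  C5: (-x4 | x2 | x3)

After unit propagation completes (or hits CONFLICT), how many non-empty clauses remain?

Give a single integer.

unit clause [4] forces x4=T; simplify:
  drop -4 from [-4, 2, 3] -> [2, 3]
  satisfied 2 clause(s); 3 remain; assigned so far: [4]
unit clause [-2] forces x2=F; simplify:
  drop 2 from [2, 3] -> [3]
  drop 2 from [2, 3] -> [3]
  satisfied 1 clause(s); 2 remain; assigned so far: [2, 4]
unit clause [3] forces x3=T; simplify:
  satisfied 2 clause(s); 0 remain; assigned so far: [2, 3, 4]

Answer: 0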